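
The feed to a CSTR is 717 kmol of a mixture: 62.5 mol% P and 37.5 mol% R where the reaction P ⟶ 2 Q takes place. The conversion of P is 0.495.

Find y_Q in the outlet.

0.473

P reacted = 0.495 × 448.1 = 221.8 kmol; ν_P = −1, so ξ = 221.8/1 = 221.8 kmol.
Outlet amounts (n = n₀ + ν ξ):
  P: 448.1 − 1(221.8) = 226.3
  Q: 0 + 2(221.8) = 443.6
  R: 268.9 (inert)
Total out = 938.8 kmol; y_Q = 443.6 / 938.8 = 0.4726.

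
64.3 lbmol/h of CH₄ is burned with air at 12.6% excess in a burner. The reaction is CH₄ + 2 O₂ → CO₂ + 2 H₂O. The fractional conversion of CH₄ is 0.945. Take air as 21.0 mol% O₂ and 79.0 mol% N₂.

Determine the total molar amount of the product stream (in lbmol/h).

Stoichiometric O₂ = 2 × 64.3 = 128.6 lbmol/h; O₂ fed = 128.6 × 1.126 = 144.8 lbmol/h.
N₂ fed = 144.8 × 79/21 = 544.7 lbmol/h.
Fuel reacted = 0.945 × 64.3 → ξ = 60.76 lbmol/h.
Outlet (n = n₀ + ν ξ):
  CH₄: 64.3 − 1(60.76) = 3.537
  O₂: 144.8 − 2(60.76) = 23.28
  N₂: 544.7 (inert)
  CO₂: 0 + 1(60.76) = 60.76
  H₂O: 0 + 2(60.76) = 121.5
Total out = 3.537 + 23.28 + 544.7 + 60.76 + 121.5 = 753.8 lbmol/h.

754 lbmol/h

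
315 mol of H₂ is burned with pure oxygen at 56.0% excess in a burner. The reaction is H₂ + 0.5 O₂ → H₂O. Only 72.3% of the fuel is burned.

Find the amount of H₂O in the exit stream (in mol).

Stoichiometric O₂ = 0.5 × 315 = 157.5 mol; O₂ fed = 157.5 × 1.560 = 245.7 mol.
Fuel reacted = 0.723 × 315 → ξ = 227.7 mol.
Outlet (n = n₀ + ν ξ):
  H₂: 315 − 1(227.7) = 87.25
  O₂: 245.7 − 0.5(227.7) = 131.8
  H₂O: 0 + 1(227.7) = 227.7

228 mol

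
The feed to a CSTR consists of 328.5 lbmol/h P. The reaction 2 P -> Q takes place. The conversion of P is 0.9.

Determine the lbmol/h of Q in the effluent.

148 lbmol/h

P reacted = 0.9 × 328.5 = 295.7 lbmol/h; ν_P = −2, so ξ = 295.7/2 = 147.8 lbmol/h.
Outlet amounts (n = n₀ + ν ξ):
  P: 328.5 − 2(147.8) = 32.85
  Q: 0 + 1(147.8) = 147.8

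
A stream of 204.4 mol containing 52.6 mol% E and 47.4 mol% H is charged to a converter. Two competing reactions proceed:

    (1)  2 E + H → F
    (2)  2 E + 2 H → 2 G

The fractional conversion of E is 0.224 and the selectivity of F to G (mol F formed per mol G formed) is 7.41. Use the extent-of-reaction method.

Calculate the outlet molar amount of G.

1.52 mol

Conversion of E: E consumed = 0.224 × 107.5 = 24.08 mol = 2ξ₁ + 2ξ₂.
Selectivity: 1ξ₁ / (2ξ₂) = 7.41 → ξ₁ = 14.82 ξ₂.
Substitute: (2·14.82 + 2) ξ₂ = 24.08 → ξ₂ = 0.7612 mol, ξ₁ = 11.28 mol.
Outlet amounts (n = n₀ + Σ ν·ξ):
  E: 107.5 − 2(11.28) − 2(0.7612) = 83.43
  H: 96.89 − 1(11.28) − 2(0.7612) = 84.08
  F: 0 + 1(11.28) = 11.28
  G: 0 + 2(0.7612) = 1.522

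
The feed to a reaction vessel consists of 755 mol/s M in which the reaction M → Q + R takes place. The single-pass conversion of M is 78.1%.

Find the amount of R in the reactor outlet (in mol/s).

590 mol/s

M reacted = 0.781 × 755 = 589.7 mol/s; ν_M = −1, so ξ = 589.7/1 = 589.7 mol/s.
Outlet amounts (n = n₀ + ν ξ):
  M: 755 − 1(589.7) = 165.3
  Q: 0 + 1(589.7) = 589.7
  R: 0 + 1(589.7) = 589.7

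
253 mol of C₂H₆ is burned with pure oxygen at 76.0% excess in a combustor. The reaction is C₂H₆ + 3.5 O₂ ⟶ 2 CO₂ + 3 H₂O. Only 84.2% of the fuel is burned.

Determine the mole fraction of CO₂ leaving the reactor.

0.222

Stoichiometric O₂ = 3.5 × 253 = 885.5 mol; O₂ fed = 885.5 × 1.760 = 1558 mol.
Fuel reacted = 0.842 × 253 → ξ = 213 mol.
Outlet (n = n₀ + ν ξ):
  C₂H₆: 253 − 1(213) = 39.97
  O₂: 1558 − 3.5(213) = 812.9
  CO₂: 0 + 2(213) = 426.1
  H₂O: 0 + 3(213) = 639.1
Total out = 1918 mol; y_CO₂ = 426.1 / 1918 = 0.2221.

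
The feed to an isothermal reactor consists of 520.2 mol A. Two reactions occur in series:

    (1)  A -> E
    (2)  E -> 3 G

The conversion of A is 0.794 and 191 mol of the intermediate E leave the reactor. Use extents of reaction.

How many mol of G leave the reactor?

666 mol

Conversion of A: A consumed = 1ξ₁ = 0.794 × 520.2 → ξ₁ = 413 mol.
E balance: n_E = 0 + 1ξ₁ − 1ξ₂ = 191 → ξ₂ = (1·413 − 191)/1 = 222 mol.
Outlet amounts (n = n₀ + Σ ν·ξ):
  A: 520.2 − 1(413) = 107.2
  E: 0 + 1(413) − 1(222) = 191
  G: 0 + 3(222) = 666.1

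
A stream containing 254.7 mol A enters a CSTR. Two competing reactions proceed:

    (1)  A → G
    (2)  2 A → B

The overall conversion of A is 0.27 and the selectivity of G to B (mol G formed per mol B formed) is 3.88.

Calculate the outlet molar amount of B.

Conversion of A: A consumed = 0.27 × 254.7 = 68.77 mol = 1ξ₁ + 2ξ₂.
Selectivity: 1ξ₁ / (1ξ₂) = 3.88 → ξ₁ = 3.88 ξ₂.
Substitute: (1·3.88 + 2) ξ₂ = 68.77 → ξ₂ = 11.7 mol, ξ₁ = 45.38 mol.
Outlet amounts (n = n₀ + Σ ν·ξ):
  A: 254.7 − 1(45.38) − 2(11.7) = 185.9
  G: 0 + 1(45.38) = 45.38
  B: 0 + 1(11.7) = 11.7

11.7 mol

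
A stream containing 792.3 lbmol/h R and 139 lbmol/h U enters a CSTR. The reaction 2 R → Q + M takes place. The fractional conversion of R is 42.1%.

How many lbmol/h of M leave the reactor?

167 lbmol/h

R reacted = 0.421 × 792.3 = 333.6 lbmol/h; ν_R = −2, so ξ = 333.6/2 = 166.8 lbmol/h.
Outlet amounts (n = n₀ + ν ξ):
  R: 792.3 − 2(166.8) = 458.7
  Q: 0 + 1(166.8) = 166.8
  M: 0 + 1(166.8) = 166.8
  U: 139 (inert)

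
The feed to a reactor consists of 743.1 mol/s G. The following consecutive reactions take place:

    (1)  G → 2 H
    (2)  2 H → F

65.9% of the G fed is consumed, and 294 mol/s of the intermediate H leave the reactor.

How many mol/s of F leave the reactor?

343 mol/s

Conversion of G: G consumed = 1ξ₁ = 0.659 × 743.1 → ξ₁ = 489.7 mol/s.
H balance: n_H = 0 + 2ξ₁ − 2ξ₂ = 294 → ξ₂ = (2·489.7 − 294)/2 = 342.7 mol/s.
Outlet amounts (n = n₀ + Σ ν·ξ):
  G: 743.1 − 1(489.7) = 253.4
  H: 0 + 2(489.7) − 2(342.7) = 294
  F: 0 + 1(342.7) = 342.7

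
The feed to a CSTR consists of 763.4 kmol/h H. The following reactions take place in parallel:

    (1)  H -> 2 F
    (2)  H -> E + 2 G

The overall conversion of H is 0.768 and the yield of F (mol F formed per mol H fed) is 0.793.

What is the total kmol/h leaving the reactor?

Yield of F: 2ξ₁ / 763.4 = 0.793 → ξ₁ = 302.7 kmol/h.
Conversion of H: 1ξ₁ + 1ξ₂ = 0.768 × 763.4 = 586.3 → ξ₂ = 283.6 kmol/h.
Outlet amounts (n = n₀ + Σ ν·ξ):
  H: 763.4 − 1(302.7) − 1(283.6) = 177.1
  F: 0 + 2(302.7) = 605.4
  E: 0 + 1(283.6) = 283.6
  G: 0 + 2(283.6) = 567.2
Total out = 177.1 + 605.4 + 283.6 + 567.2 = 1633 kmol/h.

1630 kmol/h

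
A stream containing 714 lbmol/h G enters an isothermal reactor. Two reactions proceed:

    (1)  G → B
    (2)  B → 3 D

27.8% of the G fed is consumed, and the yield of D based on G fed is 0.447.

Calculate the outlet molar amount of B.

Conversion of G: G consumed = 1ξ₁ = 0.278 × 714 → ξ₁ = 198.5 lbmol/h.
Yield of D: 3ξ₂ / 714 = 0.447 → ξ₂ = 106.4 lbmol/h.
Outlet amounts (n = n₀ + Σ ν·ξ):
  G: 714 − 1(198.5) = 515.5
  B: 0 + 1(198.5) − 1(106.4) = 92.11
  D: 0 + 3(106.4) = 319.2

92.1 lbmol/h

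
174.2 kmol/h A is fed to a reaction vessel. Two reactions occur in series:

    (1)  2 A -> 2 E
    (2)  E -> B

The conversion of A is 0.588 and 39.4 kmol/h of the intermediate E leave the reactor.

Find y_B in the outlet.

Conversion of A: A consumed = 2ξ₁ = 0.588 × 174.2 → ξ₁ = 51.21 kmol/h.
E balance: n_E = 0 + 2ξ₁ − 1ξ₂ = 39.4 → ξ₂ = (2·51.21 − 39.4)/1 = 63.03 kmol/h.
Outlet amounts (n = n₀ + Σ ν·ξ):
  A: 174.2 − 2(51.21) = 71.77
  E: 0 + 2(51.21) − 1(63.03) = 39.4
  B: 0 + 1(63.03) = 63.03
Total out = 174.2 kmol/h; y_B = 63.03 / 174.2 = 0.3618.

0.362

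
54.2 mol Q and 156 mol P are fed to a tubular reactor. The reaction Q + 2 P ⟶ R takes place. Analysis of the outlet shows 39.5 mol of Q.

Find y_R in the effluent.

For Q: n = n₀ − 1ξ → 39.5 = 54.2 − 1ξ, giving ξ = 14.7 mol.
Outlet amounts (n = n₀ + ν ξ):
  Q: 54.2 − 1(14.7) = 39.5
  P: 156 − 2(14.7) = 126.6
  R: 0 + 1(14.7) = 14.7
Total out = 180.8 mol; y_R = 14.7 / 180.8 = 0.08131.

0.0813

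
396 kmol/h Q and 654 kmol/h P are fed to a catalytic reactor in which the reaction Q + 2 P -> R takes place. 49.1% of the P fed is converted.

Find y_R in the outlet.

0.22

P reacted = 0.491 × 654 = 321.1 kmol/h; ν_P = −2, so ξ = 321.1/2 = 160.6 kmol/h.
Outlet amounts (n = n₀ + ν ξ):
  Q: 396 − 1(160.6) = 235.4
  P: 654 − 2(160.6) = 332.9
  R: 0 + 1(160.6) = 160.6
Total out = 728.9 kmol/h; y_R = 160.6 / 728.9 = 0.2203.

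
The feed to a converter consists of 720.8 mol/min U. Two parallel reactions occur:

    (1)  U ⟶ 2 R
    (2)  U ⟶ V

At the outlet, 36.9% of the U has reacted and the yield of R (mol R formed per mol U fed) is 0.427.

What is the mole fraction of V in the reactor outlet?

0.128

Yield of R: 2ξ₁ / 720.8 = 0.427 → ξ₁ = 153.9 mol/min.
Conversion of U: 1ξ₁ + 1ξ₂ = 0.369 × 720.8 = 266 → ξ₂ = 112.1 mol/min.
Outlet amounts (n = n₀ + Σ ν·ξ):
  U: 720.8 − 1(153.9) − 1(112.1) = 454.8
  R: 0 + 2(153.9) = 307.8
  V: 0 + 1(112.1) = 112.1
Total out = 874.7 mol/min; y_V = 112.1 / 874.7 = 0.1281.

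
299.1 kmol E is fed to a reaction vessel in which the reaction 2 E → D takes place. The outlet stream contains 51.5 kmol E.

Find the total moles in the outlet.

For E: n = n₀ − 2ξ → 51.5 = 299.1 − 2ξ, giving ξ = 123.8 kmol.
Outlet amounts (n = n₀ + ν ξ):
  E: 299.1 − 2(123.8) = 51.5
  D: 0 + 1(123.8) = 123.8
Total out = 51.5 + 123.8 = 175.3 kmol.

175 kmol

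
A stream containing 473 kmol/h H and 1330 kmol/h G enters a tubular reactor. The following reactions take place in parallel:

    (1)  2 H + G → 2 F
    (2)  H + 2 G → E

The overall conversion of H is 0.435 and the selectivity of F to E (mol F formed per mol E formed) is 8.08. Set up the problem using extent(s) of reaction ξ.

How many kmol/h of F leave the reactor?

183 kmol/h

Conversion of H: H consumed = 0.435 × 473 = 205.8 kmol/h = 2ξ₁ + 1ξ₂.
Selectivity: 2ξ₁ / (1ξ₂) = 8.08 → ξ₁ = 4.04 ξ₂.
Substitute: (2·4.04 + 1) ξ₂ = 205.8 → ξ₂ = 22.66 kmol/h, ξ₁ = 91.55 kmol/h.
Outlet amounts (n = n₀ + Σ ν·ξ):
  H: 473 − 2(91.55) − 1(22.66) = 267.2
  G: 1330 − 1(91.55) − 2(22.66) = 1193
  F: 0 + 2(91.55) = 183.1
  E: 0 + 1(22.66) = 22.66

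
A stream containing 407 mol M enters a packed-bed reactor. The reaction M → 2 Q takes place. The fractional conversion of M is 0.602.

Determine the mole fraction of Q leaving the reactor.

M reacted = 0.602 × 407 = 245 mol; ν_M = −1, so ξ = 245/1 = 245 mol.
Outlet amounts (n = n₀ + ν ξ):
  M: 407 − 1(245) = 162
  Q: 0 + 2(245) = 490
Total out = 652 mol; y_Q = 490 / 652 = 0.7516.

0.752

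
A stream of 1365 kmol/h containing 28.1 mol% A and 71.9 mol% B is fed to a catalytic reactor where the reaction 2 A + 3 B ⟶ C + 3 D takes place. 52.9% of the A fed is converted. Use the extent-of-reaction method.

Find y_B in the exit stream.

A reacted = 0.529 × 383.6 = 202.9 kmol/h; ν_A = −2, so ξ = 202.9/2 = 101.5 kmol/h.
Outlet amounts (n = n₀ + ν ξ):
  A: 383.6 − 2(101.5) = 180.7
  B: 981.4 − 3(101.5) = 677.1
  C: 0 + 1(101.5) = 101.5
  D: 0 + 3(101.5) = 304.4
Total out = 1264 kmol/h; y_B = 677.1 / 1264 = 0.5359.

0.536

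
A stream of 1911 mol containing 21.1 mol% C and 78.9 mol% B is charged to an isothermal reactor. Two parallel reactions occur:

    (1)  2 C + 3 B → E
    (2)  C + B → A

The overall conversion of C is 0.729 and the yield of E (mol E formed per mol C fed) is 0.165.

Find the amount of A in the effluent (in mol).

161 mol

Yield of E: 1ξ₁ / 403.2 = 0.165 → ξ₁ = 66.53 mol.
Conversion of C: 2ξ₁ + 1ξ₂ = 0.729 × 403.2 = 293.9 → ξ₂ = 160.9 mol.
Outlet amounts (n = n₀ + Σ ν·ξ):
  C: 403.2 − 2(66.53) − 1(160.9) = 109.3
  B: 1508 − 3(66.53) − 1(160.9) = 1147
  E: 0 + 1(66.53) = 66.53
  A: 0 + 1(160.9) = 160.9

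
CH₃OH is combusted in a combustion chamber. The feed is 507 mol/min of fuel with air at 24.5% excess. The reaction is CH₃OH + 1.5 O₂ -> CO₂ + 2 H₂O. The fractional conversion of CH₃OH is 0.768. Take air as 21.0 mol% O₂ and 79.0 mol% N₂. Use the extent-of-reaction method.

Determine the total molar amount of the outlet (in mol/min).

5210 mol/min

Stoichiometric O₂ = 1.5 × 507 = 760.5 mol/min; O₂ fed = 760.5 × 1.245 = 946.8 mol/min.
N₂ fed = 946.8 × 79/21 = 3562 mol/min.
Fuel reacted = 0.768 × 507 → ξ = 389.4 mol/min.
Outlet (n = n₀ + ν ξ):
  CH₃OH: 507 − 1(389.4) = 117.6
  O₂: 946.8 − 1.5(389.4) = 362.8
  N₂: 3562 (inert)
  CO₂: 0 + 1(389.4) = 389.4
  H₂O: 0 + 2(389.4) = 778.8
Total out = 117.6 + 362.8 + 3562 + 389.4 + 778.8 = 5210 mol/min.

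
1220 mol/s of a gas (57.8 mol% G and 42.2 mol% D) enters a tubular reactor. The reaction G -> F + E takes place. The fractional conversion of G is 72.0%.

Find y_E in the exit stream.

G reacted = 0.72 × 705.2 = 507.7 mol/s; ν_G = −1, so ξ = 507.7/1 = 507.7 mol/s.
Outlet amounts (n = n₀ + ν ξ):
  G: 705.2 − 1(507.7) = 197.4
  F: 0 + 1(507.7) = 507.7
  E: 0 + 1(507.7) = 507.7
  D: 514.8 (inert)
Total out = 1728 mol/s; y_E = 507.7 / 1728 = 0.2939.

0.294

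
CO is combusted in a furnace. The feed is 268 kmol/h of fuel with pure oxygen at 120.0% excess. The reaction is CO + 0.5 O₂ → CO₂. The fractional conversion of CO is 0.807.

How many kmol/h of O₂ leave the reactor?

187 kmol/h

Stoichiometric O₂ = 0.5 × 268 = 134 kmol/h; O₂ fed = 134 × 2.200 = 294.8 kmol/h.
Fuel reacted = 0.807 × 268 → ξ = 216.3 kmol/h.
Outlet (n = n₀ + ν ξ):
  CO: 268 − 1(216.3) = 51.72
  O₂: 294.8 − 0.5(216.3) = 186.7
  CO₂: 0 + 1(216.3) = 216.3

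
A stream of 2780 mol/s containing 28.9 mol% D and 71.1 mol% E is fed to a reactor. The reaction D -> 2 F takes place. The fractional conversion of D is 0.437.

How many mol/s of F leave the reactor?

702 mol/s

D reacted = 0.437 × 803.4 = 351.1 mol/s; ν_D = −1, so ξ = 351.1/1 = 351.1 mol/s.
Outlet amounts (n = n₀ + ν ξ):
  D: 803.4 − 1(351.1) = 452.3
  F: 0 + 2(351.1) = 702.2
  E: 1977 (inert)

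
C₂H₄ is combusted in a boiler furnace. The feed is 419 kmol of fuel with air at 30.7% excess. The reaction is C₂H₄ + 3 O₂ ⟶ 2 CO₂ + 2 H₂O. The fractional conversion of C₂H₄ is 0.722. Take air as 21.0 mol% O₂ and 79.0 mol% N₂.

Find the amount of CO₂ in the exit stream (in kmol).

Stoichiometric O₂ = 3 × 419 = 1257 kmol; O₂ fed = 1257 × 1.307 = 1643 kmol.
N₂ fed = 1643 × 79/21 = 6180 kmol.
Fuel reacted = 0.722 × 419 → ξ = 302.5 kmol.
Outlet (n = n₀ + ν ξ):
  C₂H₄: 419 − 1(302.5) = 116.5
  O₂: 1643 − 3(302.5) = 735.3
  N₂: 6180 (inert)
  CO₂: 0 + 2(302.5) = 605
  H₂O: 0 + 2(302.5) = 605

605 kmol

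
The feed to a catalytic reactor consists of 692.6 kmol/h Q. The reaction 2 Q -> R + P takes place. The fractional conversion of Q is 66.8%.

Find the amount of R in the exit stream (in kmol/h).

Q reacted = 0.668 × 692.6 = 462.7 kmol/h; ν_Q = −2, so ξ = 462.7/2 = 231.3 kmol/h.
Outlet amounts (n = n₀ + ν ξ):
  Q: 692.6 − 2(231.3) = 229.9
  R: 0 + 1(231.3) = 231.3
  P: 0 + 1(231.3) = 231.3

231 kmol/h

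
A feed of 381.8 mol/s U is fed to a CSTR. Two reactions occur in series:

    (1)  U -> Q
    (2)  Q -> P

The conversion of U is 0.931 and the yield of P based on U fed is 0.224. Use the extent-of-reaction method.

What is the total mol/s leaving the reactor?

Conversion of U: U consumed = 1ξ₁ = 0.931 × 381.8 → ξ₁ = 355.5 mol/s.
Yield of P: 1ξ₂ / 381.8 = 0.224 → ξ₂ = 85.52 mol/s.
Outlet amounts (n = n₀ + Σ ν·ξ):
  U: 381.8 − 1(355.5) = 26.34
  Q: 0 + 1(355.5) − 1(85.52) = 269.9
  P: 0 + 1(85.52) = 85.52
Total out = 26.34 + 269.9 + 85.52 = 381.8 mol/s.

382 mol/s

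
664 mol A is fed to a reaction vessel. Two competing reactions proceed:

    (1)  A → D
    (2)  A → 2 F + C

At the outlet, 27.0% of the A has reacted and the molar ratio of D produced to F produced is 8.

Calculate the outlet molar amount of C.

Conversion of A: A consumed = 0.27 × 664 = 179.3 mol = 1ξ₁ + 1ξ₂.
Selectivity: 1ξ₁ / (2ξ₂) = 8 → ξ₁ = 16 ξ₂.
Substitute: (1·16 + 1) ξ₂ = 179.3 → ξ₂ = 10.55 mol, ξ₁ = 168.7 mol.
Outlet amounts (n = n₀ + Σ ν·ξ):
  A: 664 − 1(168.7) − 1(10.55) = 484.7
  D: 0 + 1(168.7) = 168.7
  F: 0 + 2(10.55) = 21.09
  C: 0 + 1(10.55) = 10.55

10.5 mol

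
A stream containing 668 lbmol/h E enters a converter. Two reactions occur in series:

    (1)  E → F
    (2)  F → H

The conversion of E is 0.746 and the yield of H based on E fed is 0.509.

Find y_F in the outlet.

0.237

Conversion of E: E consumed = 1ξ₁ = 0.746 × 668 → ξ₁ = 498.3 lbmol/h.
Yield of H: 1ξ₂ / 668 = 0.509 → ξ₂ = 340 lbmol/h.
Outlet amounts (n = n₀ + Σ ν·ξ):
  E: 668 − 1(498.3) = 169.7
  F: 0 + 1(498.3) − 1(340) = 158.3
  H: 0 + 1(340) = 340
Total out = 668 lbmol/h; y_F = 158.3 / 668 = 0.237.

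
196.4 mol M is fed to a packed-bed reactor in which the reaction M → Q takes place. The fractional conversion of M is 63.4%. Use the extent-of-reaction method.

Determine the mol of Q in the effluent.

M reacted = 0.634 × 196.4 = 124.5 mol; ν_M = −1, so ξ = 124.5/1 = 124.5 mol.
Outlet amounts (n = n₀ + ν ξ):
  M: 196.4 − 1(124.5) = 71.88
  Q: 0 + 1(124.5) = 124.5

125 mol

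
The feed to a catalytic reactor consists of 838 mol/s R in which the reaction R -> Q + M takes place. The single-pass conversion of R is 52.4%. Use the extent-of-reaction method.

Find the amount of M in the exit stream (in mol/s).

439 mol/s

R reacted = 0.524 × 838 = 439.1 mol/s; ν_R = −1, so ξ = 439.1/1 = 439.1 mol/s.
Outlet amounts (n = n₀ + ν ξ):
  R: 838 − 1(439.1) = 398.9
  Q: 0 + 1(439.1) = 439.1
  M: 0 + 1(439.1) = 439.1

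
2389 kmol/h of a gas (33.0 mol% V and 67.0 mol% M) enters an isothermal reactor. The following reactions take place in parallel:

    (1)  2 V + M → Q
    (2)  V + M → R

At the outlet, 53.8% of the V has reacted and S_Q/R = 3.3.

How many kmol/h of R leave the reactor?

55.8 kmol/h

Conversion of V: V consumed = 0.538 × 788.4 = 424.1 kmol/h = 2ξ₁ + 1ξ₂.
Selectivity: 1ξ₁ / (1ξ₂) = 3.3 → ξ₁ = 3.3 ξ₂.
Substitute: (2·3.3 + 1) ξ₂ = 424.1 → ξ₂ = 55.81 kmol/h, ξ₁ = 184.2 kmol/h.
Outlet amounts (n = n₀ + Σ ν·ξ):
  V: 788.4 − 2(184.2) − 1(55.81) = 364.2
  M: 1601 − 1(184.2) − 1(55.81) = 1361
  Q: 0 + 1(184.2) = 184.2
  R: 0 + 1(55.81) = 55.81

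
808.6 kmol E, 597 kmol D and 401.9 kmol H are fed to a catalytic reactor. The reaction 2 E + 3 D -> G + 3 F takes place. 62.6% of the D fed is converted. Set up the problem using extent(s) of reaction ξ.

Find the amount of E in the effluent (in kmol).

559 kmol

D reacted = 0.626 × 597 = 373.7 kmol; ν_D = −3, so ξ = 373.7/3 = 124.6 kmol.
Outlet amounts (n = n₀ + ν ξ):
  E: 808.6 − 2(124.6) = 559.5
  D: 597 − 3(124.6) = 223.3
  G: 0 + 1(124.6) = 124.6
  F: 0 + 3(124.6) = 373.7
  H: 401.9 (inert)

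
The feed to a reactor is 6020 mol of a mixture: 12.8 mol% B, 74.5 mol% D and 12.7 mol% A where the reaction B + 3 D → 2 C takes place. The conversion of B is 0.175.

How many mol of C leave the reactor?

270 mol

B reacted = 0.175 × 770.6 = 134.8 mol; ν_B = −1, so ξ = 134.8/1 = 134.8 mol.
Outlet amounts (n = n₀ + ν ξ):
  B: 770.6 − 1(134.8) = 635.7
  D: 4485 − 3(134.8) = 4080
  C: 0 + 2(134.8) = 269.7
  A: 764.5 (inert)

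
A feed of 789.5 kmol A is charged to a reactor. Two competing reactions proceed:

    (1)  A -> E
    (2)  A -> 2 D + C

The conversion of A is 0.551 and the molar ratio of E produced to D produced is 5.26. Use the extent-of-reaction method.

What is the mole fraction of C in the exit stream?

Conversion of A: A consumed = 0.551 × 789.5 = 435 kmol = 1ξ₁ + 1ξ₂.
Selectivity: 1ξ₁ / (2ξ₂) = 5.26 → ξ₁ = 10.52 ξ₂.
Substitute: (1·10.52 + 1) ξ₂ = 435 → ξ₂ = 37.76 kmol, ξ₁ = 397.3 kmol.
Outlet amounts (n = n₀ + Σ ν·ξ):
  A: 789.5 − 1(397.3) − 1(37.76) = 354.5
  E: 0 + 1(397.3) = 397.3
  D: 0 + 2(37.76) = 75.52
  C: 0 + 1(37.76) = 37.76
Total out = 865 kmol; y_C = 37.76 / 865 = 0.04365.

0.0437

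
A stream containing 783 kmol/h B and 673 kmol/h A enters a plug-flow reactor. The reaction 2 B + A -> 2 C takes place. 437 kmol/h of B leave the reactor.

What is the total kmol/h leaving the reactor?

1280 kmol/h

For B: n = n₀ − 2ξ → 437 = 783 − 2ξ, giving ξ = 173 kmol/h.
Outlet amounts (n = n₀ + ν ξ):
  B: 783 − 2(173) = 437
  A: 673 − 1(173) = 500
  C: 0 + 2(173) = 346
Total out = 437 + 500 + 346 = 1283 kmol/h.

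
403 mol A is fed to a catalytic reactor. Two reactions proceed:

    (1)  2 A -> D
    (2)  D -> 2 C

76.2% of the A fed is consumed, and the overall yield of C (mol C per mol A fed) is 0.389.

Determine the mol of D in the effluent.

75.2 mol

Conversion of A: A consumed = 2ξ₁ = 0.762 × 403 → ξ₁ = 153.5 mol.
Yield of C: 2ξ₂ / 403 = 0.389 → ξ₂ = 78.38 mol.
Outlet amounts (n = n₀ + Σ ν·ξ):
  A: 403 − 2(153.5) = 95.91
  D: 0 + 1(153.5) − 1(78.38) = 75.16
  C: 0 + 2(78.38) = 156.8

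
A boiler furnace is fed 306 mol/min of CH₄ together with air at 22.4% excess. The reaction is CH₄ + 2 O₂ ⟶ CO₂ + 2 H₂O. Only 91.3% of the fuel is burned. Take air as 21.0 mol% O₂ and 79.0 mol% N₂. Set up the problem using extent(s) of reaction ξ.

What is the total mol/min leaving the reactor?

Stoichiometric O₂ = 2 × 306 = 612 mol/min; O₂ fed = 612 × 1.224 = 749.1 mol/min.
N₂ fed = 749.1 × 79/21 = 2818 mol/min.
Fuel reacted = 0.913 × 306 → ξ = 279.4 mol/min.
Outlet (n = n₀ + ν ξ):
  CH₄: 306 − 1(279.4) = 26.62
  O₂: 749.1 − 2(279.4) = 190.3
  N₂: 2818 (inert)
  CO₂: 0 + 1(279.4) = 279.4
  H₂O: 0 + 2(279.4) = 558.8
Total out = 26.62 + 190.3 + 2818 + 279.4 + 558.8 = 3873 mol/min.

3870 mol/min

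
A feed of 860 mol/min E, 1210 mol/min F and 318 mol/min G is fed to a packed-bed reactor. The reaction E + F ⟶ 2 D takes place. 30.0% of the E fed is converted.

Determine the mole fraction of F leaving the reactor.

E reacted = 0.3 × 860 = 258 mol/min; ν_E = −1, so ξ = 258/1 = 258 mol/min.
Outlet amounts (n = n₀ + ν ξ):
  E: 860 − 1(258) = 602
  F: 1210 − 1(258) = 952
  D: 0 + 2(258) = 516
  G: 318 (inert)
Total out = 2388 mol/min; y_F = 952 / 2388 = 0.3987.

0.399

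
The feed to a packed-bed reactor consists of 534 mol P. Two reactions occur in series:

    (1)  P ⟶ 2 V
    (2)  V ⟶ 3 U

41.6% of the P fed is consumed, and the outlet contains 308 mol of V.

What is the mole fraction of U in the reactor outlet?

0.397

Conversion of P: P consumed = 1ξ₁ = 0.416 × 534 → ξ₁ = 222.1 mol.
V balance: n_V = 0 + 2ξ₁ − 1ξ₂ = 308 → ξ₂ = (2·222.1 − 308)/1 = 136.3 mol.
Outlet amounts (n = n₀ + Σ ν·ξ):
  P: 534 − 1(222.1) = 311.9
  V: 0 + 2(222.1) − 1(136.3) = 308
  U: 0 + 3(136.3) = 408.9
Total out = 1029 mol; y_U = 408.9 / 1029 = 0.3974.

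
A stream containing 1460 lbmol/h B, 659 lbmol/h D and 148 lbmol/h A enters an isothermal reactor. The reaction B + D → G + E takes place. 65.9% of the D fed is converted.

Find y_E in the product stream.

0.192

D reacted = 0.659 × 659 = 434.3 lbmol/h; ν_D = −1, so ξ = 434.3/1 = 434.3 lbmol/h.
Outlet amounts (n = n₀ + ν ξ):
  B: 1460 − 1(434.3) = 1026
  D: 659 − 1(434.3) = 224.7
  G: 0 + 1(434.3) = 434.3
  E: 0 + 1(434.3) = 434.3
  A: 148 (inert)
Total out = 2267 lbmol/h; y_E = 434.3 / 2267 = 0.1916.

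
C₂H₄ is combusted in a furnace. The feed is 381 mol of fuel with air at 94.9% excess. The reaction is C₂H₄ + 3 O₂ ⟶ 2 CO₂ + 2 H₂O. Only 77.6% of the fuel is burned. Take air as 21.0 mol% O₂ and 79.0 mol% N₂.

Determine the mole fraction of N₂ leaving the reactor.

Stoichiometric O₂ = 3 × 381 = 1143 mol; O₂ fed = 1143 × 1.949 = 2228 mol.
N₂ fed = 2228 × 79/21 = 8380 mol.
Fuel reacted = 0.776 × 381 → ξ = 295.7 mol.
Outlet (n = n₀ + ν ξ):
  C₂H₄: 381 − 1(295.7) = 85.34
  O₂: 2228 − 3(295.7) = 1341
  N₂: 8380 (inert)
  CO₂: 0 + 2(295.7) = 591.3
  H₂O: 0 + 2(295.7) = 591.3
Total out = 10990 mol; y_N₂ = 8380 / 10990 = 0.7626.

0.763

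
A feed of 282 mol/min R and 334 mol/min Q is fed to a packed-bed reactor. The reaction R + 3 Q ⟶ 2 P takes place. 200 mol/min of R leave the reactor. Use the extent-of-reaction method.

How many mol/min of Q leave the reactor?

For R: n = n₀ − 1ξ → 200 = 282 − 1ξ, giving ξ = 82 mol/min.
Outlet amounts (n = n₀ + ν ξ):
  R: 282 − 1(82) = 200
  Q: 334 − 3(82) = 88
  P: 0 + 2(82) = 164

88 mol/min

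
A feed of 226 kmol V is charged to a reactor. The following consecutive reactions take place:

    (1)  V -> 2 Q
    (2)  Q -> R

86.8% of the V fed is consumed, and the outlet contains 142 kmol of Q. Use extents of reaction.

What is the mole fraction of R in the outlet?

0.593

Conversion of V: V consumed = 1ξ₁ = 0.868 × 226 → ξ₁ = 196.2 kmol.
Q balance: n_Q = 0 + 2ξ₁ − 1ξ₂ = 142 → ξ₂ = (2·196.2 − 142)/1 = 250.3 kmol.
Outlet amounts (n = n₀ + Σ ν·ξ):
  V: 226 − 1(196.2) = 29.83
  Q: 0 + 2(196.2) − 1(250.3) = 142
  R: 0 + 1(250.3) = 250.3
Total out = 422.2 kmol; y_R = 250.3 / 422.2 = 0.593.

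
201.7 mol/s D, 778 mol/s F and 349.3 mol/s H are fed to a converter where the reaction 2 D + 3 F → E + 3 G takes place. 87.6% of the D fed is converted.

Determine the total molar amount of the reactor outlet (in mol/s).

D reacted = 0.876 × 201.7 = 176.7 mol/s; ν_D = −2, so ξ = 176.7/2 = 88.34 mol/s.
Outlet amounts (n = n₀ + ν ξ):
  D: 201.7 − 2(88.34) = 25.01
  F: 778 − 3(88.34) = 513
  E: 0 + 1(88.34) = 88.34
  G: 0 + 3(88.34) = 265
  H: 349.3 (inert)
Total out = 25.01 + 513 + 88.34 + 265 + 349.3 = 1241 mol/s.

1240 mol/s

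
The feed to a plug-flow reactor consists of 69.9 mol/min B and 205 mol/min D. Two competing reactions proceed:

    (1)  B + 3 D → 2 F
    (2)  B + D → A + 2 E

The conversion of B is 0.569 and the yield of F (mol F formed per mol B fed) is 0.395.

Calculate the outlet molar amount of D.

Yield of F: 2ξ₁ / 69.9 = 0.395 → ξ₁ = 13.81 mol/min.
Conversion of B: 1ξ₁ + 1ξ₂ = 0.569 × 69.9 = 39.77 → ξ₂ = 25.97 mol/min.
Outlet amounts (n = n₀ + Σ ν·ξ):
  B: 69.9 − 1(13.81) − 1(25.97) = 30.13
  D: 205 − 3(13.81) − 1(25.97) = 137.6
  F: 0 + 2(13.81) = 27.61
  A: 0 + 1(25.97) = 25.97
  E: 0 + 2(25.97) = 51.94

138 mol/min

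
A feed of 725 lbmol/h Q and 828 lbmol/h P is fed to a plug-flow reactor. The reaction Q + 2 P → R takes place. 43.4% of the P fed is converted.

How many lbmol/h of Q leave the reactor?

545 lbmol/h

P reacted = 0.434 × 828 = 359.4 lbmol/h; ν_P = −2, so ξ = 359.4/2 = 179.7 lbmol/h.
Outlet amounts (n = n₀ + ν ξ):
  Q: 725 − 1(179.7) = 545.3
  P: 828 − 2(179.7) = 468.6
  R: 0 + 1(179.7) = 179.7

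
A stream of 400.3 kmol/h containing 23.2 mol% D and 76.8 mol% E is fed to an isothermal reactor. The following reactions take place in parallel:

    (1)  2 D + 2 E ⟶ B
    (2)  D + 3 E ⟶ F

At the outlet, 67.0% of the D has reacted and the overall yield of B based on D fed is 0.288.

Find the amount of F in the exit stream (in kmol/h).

8.73 kmol/h

Yield of B: 1ξ₁ / 92.87 = 0.288 → ξ₁ = 26.75 kmol/h.
Conversion of D: 2ξ₁ + 1ξ₂ = 0.67 × 92.87 = 62.22 → ξ₂ = 8.73 kmol/h.
Outlet amounts (n = n₀ + Σ ν·ξ):
  D: 92.87 − 2(26.75) − 1(8.73) = 30.65
  E: 307.4 − 2(26.75) − 3(8.73) = 227.7
  B: 0 + 1(26.75) = 26.75
  F: 0 + 1(8.73) = 8.73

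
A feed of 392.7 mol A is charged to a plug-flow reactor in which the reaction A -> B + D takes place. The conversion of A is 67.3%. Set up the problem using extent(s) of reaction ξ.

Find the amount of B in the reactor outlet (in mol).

264 mol

A reacted = 0.673 × 392.7 = 264.3 mol; ν_A = −1, so ξ = 264.3/1 = 264.3 mol.
Outlet amounts (n = n₀ + ν ξ):
  A: 392.7 − 1(264.3) = 128.4
  B: 0 + 1(264.3) = 264.3
  D: 0 + 1(264.3) = 264.3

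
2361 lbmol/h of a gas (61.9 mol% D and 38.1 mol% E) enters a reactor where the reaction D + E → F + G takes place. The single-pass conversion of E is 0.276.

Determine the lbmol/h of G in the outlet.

248 lbmol/h

E reacted = 0.276 × 899.5 = 248.3 lbmol/h; ν_E = −1, so ξ = 248.3/1 = 248.3 lbmol/h.
Outlet amounts (n = n₀ + ν ξ):
  D: 1461 − 1(248.3) = 1213
  E: 899.5 − 1(248.3) = 651.3
  F: 0 + 1(248.3) = 248.3
  G: 0 + 1(248.3) = 248.3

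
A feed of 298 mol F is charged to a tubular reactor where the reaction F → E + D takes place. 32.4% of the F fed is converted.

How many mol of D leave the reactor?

F reacted = 0.324 × 298 = 96.55 mol; ν_F = −1, so ξ = 96.55/1 = 96.55 mol.
Outlet amounts (n = n₀ + ν ξ):
  F: 298 − 1(96.55) = 201.4
  E: 0 + 1(96.55) = 96.55
  D: 0 + 1(96.55) = 96.55

96.6 mol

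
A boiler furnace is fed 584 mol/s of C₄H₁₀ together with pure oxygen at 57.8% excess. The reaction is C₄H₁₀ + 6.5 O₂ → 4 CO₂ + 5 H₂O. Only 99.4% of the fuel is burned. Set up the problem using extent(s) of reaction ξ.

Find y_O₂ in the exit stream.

Stoichiometric O₂ = 6.5 × 584 = 3796 mol/s; O₂ fed = 3796 × 1.578 = 5990 mol/s.
Fuel reacted = 0.994 × 584 → ξ = 580.5 mol/s.
Outlet (n = n₀ + ν ξ):
  C₄H₁₀: 584 − 1(580.5) = 3.504
  O₂: 5990 − 6.5(580.5) = 2217
  CO₂: 0 + 4(580.5) = 2322
  H₂O: 0 + 5(580.5) = 2902
Total out = 7445 mol/s; y_O₂ = 2217 / 7445 = 0.2978.

0.298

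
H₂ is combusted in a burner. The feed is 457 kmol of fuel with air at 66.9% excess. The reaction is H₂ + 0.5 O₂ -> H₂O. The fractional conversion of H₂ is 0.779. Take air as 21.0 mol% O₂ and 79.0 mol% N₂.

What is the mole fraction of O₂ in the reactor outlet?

0.0971

Stoichiometric O₂ = 0.5 × 457 = 228.5 kmol; O₂ fed = 228.5 × 1.669 = 381.4 kmol.
N₂ fed = 381.4 × 79/21 = 1435 kmol.
Fuel reacted = 0.779 × 457 → ξ = 356 kmol.
Outlet (n = n₀ + ν ξ):
  H₂: 457 − 1(356) = 101
  O₂: 381.4 − 0.5(356) = 203.4
  N₂: 1435 (inert)
  H₂O: 0 + 1(356) = 356
Total out = 2095 kmol; y_O₂ = 203.4 / 2095 = 0.09707.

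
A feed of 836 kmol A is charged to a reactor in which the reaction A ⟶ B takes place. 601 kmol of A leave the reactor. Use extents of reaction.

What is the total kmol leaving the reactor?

836 kmol

For A: n = n₀ − 1ξ → 601 = 836 − 1ξ, giving ξ = 235 kmol.
Outlet amounts (n = n₀ + ν ξ):
  A: 836 − 1(235) = 601
  B: 0 + 1(235) = 235
Total out = 601 + 235 = 836 kmol.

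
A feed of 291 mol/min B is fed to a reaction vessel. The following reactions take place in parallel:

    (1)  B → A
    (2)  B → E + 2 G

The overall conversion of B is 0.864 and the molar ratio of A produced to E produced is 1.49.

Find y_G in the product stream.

0.41

Conversion of B: B consumed = 0.864 × 291 = 251.4 mol/min = 1ξ₁ + 1ξ₂.
Selectivity: 1ξ₁ / (1ξ₂) = 1.49 → ξ₁ = 1.49 ξ₂.
Substitute: (1·1.49 + 1) ξ₂ = 251.4 → ξ₂ = 101 mol/min, ξ₁ = 150.5 mol/min.
Outlet amounts (n = n₀ + Σ ν·ξ):
  B: 291 − 1(150.5) − 1(101) = 39.58
  A: 0 + 1(150.5) = 150.5
  E: 0 + 1(101) = 101
  G: 0 + 2(101) = 201.9
Total out = 492.9 mol/min; y_G = 201.9 / 492.9 = 0.4097.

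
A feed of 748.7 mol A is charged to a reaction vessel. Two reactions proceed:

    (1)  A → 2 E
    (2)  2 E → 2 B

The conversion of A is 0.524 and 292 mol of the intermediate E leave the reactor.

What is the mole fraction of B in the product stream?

Conversion of A: A consumed = 1ξ₁ = 0.524 × 748.7 → ξ₁ = 392.3 mol.
E balance: n_E = 0 + 2ξ₁ − 2ξ₂ = 292 → ξ₂ = (2·392.3 − 292)/2 = 246.3 mol.
Outlet amounts (n = n₀ + Σ ν·ξ):
  A: 748.7 − 1(392.3) = 356.4
  E: 0 + 2(392.3) − 2(246.3) = 292
  B: 0 + 2(246.3) = 492.6
Total out = 1141 mol; y_B = 492.6 / 1141 = 0.4318.

0.432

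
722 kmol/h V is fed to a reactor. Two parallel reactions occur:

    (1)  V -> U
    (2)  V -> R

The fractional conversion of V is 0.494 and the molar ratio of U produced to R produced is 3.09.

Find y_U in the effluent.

Conversion of V: V consumed = 0.494 × 722 = 356.7 kmol/h = 1ξ₁ + 1ξ₂.
Selectivity: 1ξ₁ / (1ξ₂) = 3.09 → ξ₁ = 3.09 ξ₂.
Substitute: (1·3.09 + 1) ξ₂ = 356.7 → ξ₂ = 87.2 kmol/h, ξ₁ = 269.5 kmol/h.
Outlet amounts (n = n₀ + Σ ν·ξ):
  V: 722 − 1(269.5) − 1(87.2) = 365.3
  U: 0 + 1(269.5) = 269.5
  R: 0 + 1(87.2) = 87.2
Total out = 722 kmol/h; y_U = 269.5 / 722 = 0.3732.

0.373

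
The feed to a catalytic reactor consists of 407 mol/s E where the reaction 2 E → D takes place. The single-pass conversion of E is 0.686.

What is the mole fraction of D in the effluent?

0.522

E reacted = 0.686 × 407 = 279.2 mol/s; ν_E = −2, so ξ = 279.2/2 = 139.6 mol/s.
Outlet amounts (n = n₀ + ν ξ):
  E: 407 − 2(139.6) = 127.8
  D: 0 + 1(139.6) = 139.6
Total out = 267.4 mol/s; y_D = 139.6 / 267.4 = 0.5221.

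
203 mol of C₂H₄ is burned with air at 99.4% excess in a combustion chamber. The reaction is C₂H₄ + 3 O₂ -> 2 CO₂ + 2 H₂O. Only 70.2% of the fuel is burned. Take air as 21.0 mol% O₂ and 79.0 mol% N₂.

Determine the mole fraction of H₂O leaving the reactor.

Stoichiometric O₂ = 3 × 203 = 609 mol; O₂ fed = 609 × 1.994 = 1214 mol.
N₂ fed = 1214 × 79/21 = 4568 mol.
Fuel reacted = 0.702 × 203 → ξ = 142.5 mol.
Outlet (n = n₀ + ν ξ):
  C₂H₄: 203 − 1(142.5) = 60.49
  O₂: 1214 − 3(142.5) = 786.8
  N₂: 4568 (inert)
  CO₂: 0 + 2(142.5) = 285
  H₂O: 0 + 2(142.5) = 285
Total out = 5986 mol; y_H₂O = 285 / 5986 = 0.04762.

0.0476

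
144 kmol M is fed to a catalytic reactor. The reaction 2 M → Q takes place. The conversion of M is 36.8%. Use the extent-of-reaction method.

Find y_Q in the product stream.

0.225

M reacted = 0.368 × 144 = 52.99 kmol; ν_M = −2, so ξ = 52.99/2 = 26.5 kmol.
Outlet amounts (n = n₀ + ν ξ):
  M: 144 − 2(26.5) = 91.01
  Q: 0 + 1(26.5) = 26.5
Total out = 117.5 kmol; y_Q = 26.5 / 117.5 = 0.2255.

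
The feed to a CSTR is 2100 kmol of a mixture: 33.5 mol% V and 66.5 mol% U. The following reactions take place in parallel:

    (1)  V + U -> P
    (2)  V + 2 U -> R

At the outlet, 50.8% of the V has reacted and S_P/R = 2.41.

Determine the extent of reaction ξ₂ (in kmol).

Conversion of V: V consumed = 0.508 × 703.5 = 357.4 kmol = 1ξ₁ + 1ξ₂.
Selectivity: 1ξ₁ / (1ξ₂) = 2.41 → ξ₁ = 2.41 ξ₂.
Substitute: (1·2.41 + 1) ξ₂ = 357.4 → ξ₂ = 104.8 kmol, ξ₁ = 252.6 kmol.
Outlet amounts (n = n₀ + Σ ν·ξ):
  V: 703.5 − 1(252.6) − 1(104.8) = 346.1
  U: 1396 − 1(252.6) − 2(104.8) = 934.3
  P: 0 + 1(252.6) = 252.6
  R: 0 + 1(104.8) = 104.8

ξ₂ = 105 kmol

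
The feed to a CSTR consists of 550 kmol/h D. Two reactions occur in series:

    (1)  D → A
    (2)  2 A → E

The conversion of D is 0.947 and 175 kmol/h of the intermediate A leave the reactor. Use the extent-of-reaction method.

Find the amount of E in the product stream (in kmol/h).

173 kmol/h

Conversion of D: D consumed = 1ξ₁ = 0.947 × 550 → ξ₁ = 520.9 kmol/h.
A balance: n_A = 0 + 1ξ₁ − 2ξ₂ = 175 → ξ₂ = (1·520.9 − 175)/2 = 172.9 kmol/h.
Outlet amounts (n = n₀ + Σ ν·ξ):
  D: 550 − 1(520.9) = 29.15
  A: 0 + 1(520.9) − 2(172.9) = 175
  E: 0 + 1(172.9) = 172.9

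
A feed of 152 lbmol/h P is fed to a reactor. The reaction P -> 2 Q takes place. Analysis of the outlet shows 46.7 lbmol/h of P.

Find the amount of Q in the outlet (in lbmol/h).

For P: n = n₀ − 1ξ → 46.7 = 152 − 1ξ, giving ξ = 105.3 lbmol/h.
Outlet amounts (n = n₀ + ν ξ):
  P: 152 − 1(105.3) = 46.7
  Q: 0 + 2(105.3) = 210.6

211 lbmol/h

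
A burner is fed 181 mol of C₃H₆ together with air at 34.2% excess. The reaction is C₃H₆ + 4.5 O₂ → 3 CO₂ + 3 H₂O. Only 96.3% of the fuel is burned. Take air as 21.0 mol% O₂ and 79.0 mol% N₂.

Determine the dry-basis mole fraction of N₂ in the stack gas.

0.831

Stoichiometric O₂ = 4.5 × 181 = 814.5 mol; O₂ fed = 814.5 × 1.342 = 1093 mol.
N₂ fed = 1093 × 79/21 = 4112 mol.
Fuel reacted = 0.963 × 181 → ξ = 174.3 mol.
Outlet (n = n₀ + ν ξ):
  C₃H₆: 181 − 1(174.3) = 6.697
  O₂: 1093 − 4.5(174.3) = 308.7
  N₂: 4112 (inert)
  CO₂: 0 + 3(174.3) = 522.9
  H₂O: 0 + 3(174.3) = 522.9
Dry total = 4950 mol; y_N₂ (dry) = 4112 / 4950 = 0.8307.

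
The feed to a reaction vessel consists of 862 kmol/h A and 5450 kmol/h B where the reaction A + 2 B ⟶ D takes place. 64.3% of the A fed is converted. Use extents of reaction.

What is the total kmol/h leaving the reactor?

A reacted = 0.643 × 862 = 554.3 kmol/h; ν_A = −1, so ξ = 554.3/1 = 554.3 kmol/h.
Outlet amounts (n = n₀ + ν ξ):
  A: 862 − 1(554.3) = 307.7
  B: 5450 − 2(554.3) = 4341
  D: 0 + 1(554.3) = 554.3
Total out = 307.7 + 4341 + 554.3 = 5203 kmol/h.

5200 kmol/h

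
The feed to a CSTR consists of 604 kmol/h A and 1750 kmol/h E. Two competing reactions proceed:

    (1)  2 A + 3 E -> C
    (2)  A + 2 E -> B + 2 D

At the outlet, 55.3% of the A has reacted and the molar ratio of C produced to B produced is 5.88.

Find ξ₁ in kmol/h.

ξ₁ = 154 kmol/h

Conversion of A: A consumed = 0.553 × 604 = 334 kmol/h = 2ξ₁ + 1ξ₂.
Selectivity: 1ξ₁ / (1ξ₂) = 5.88 → ξ₁ = 5.88 ξ₂.
Substitute: (2·5.88 + 1) ξ₂ = 334 → ξ₂ = 26.18 kmol/h, ξ₁ = 153.9 kmol/h.
Outlet amounts (n = n₀ + Σ ν·ξ):
  A: 604 − 2(153.9) − 1(26.18) = 270
  E: 1750 − 3(153.9) − 2(26.18) = 1236
  C: 0 + 1(153.9) = 153.9
  B: 0 + 1(26.18) = 26.18
  D: 0 + 2(26.18) = 52.35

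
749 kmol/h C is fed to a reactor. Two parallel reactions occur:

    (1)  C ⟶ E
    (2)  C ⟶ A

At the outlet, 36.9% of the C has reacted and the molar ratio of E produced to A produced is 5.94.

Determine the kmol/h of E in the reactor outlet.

Conversion of C: C consumed = 0.369 × 749 = 276.4 kmol/h = 1ξ₁ + 1ξ₂.
Selectivity: 1ξ₁ / (1ξ₂) = 5.94 → ξ₁ = 5.94 ξ₂.
Substitute: (1·5.94 + 1) ξ₂ = 276.4 → ξ₂ = 39.82 kmol/h, ξ₁ = 236.6 kmol/h.
Outlet amounts (n = n₀ + Σ ν·ξ):
  C: 749 − 1(236.6) − 1(39.82) = 472.6
  E: 0 + 1(236.6) = 236.6
  A: 0 + 1(39.82) = 39.82

237 kmol/h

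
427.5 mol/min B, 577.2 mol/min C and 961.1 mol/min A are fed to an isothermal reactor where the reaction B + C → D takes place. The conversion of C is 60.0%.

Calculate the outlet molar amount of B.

81.2 mol/min

C reacted = 0.6 × 577.2 = 346.3 mol/min; ν_C = −1, so ξ = 346.3/1 = 346.3 mol/min.
Outlet amounts (n = n₀ + ν ξ):
  B: 427.5 − 1(346.3) = 81.18
  C: 577.2 − 1(346.3) = 230.9
  D: 0 + 1(346.3) = 346.3
  A: 961.1 (inert)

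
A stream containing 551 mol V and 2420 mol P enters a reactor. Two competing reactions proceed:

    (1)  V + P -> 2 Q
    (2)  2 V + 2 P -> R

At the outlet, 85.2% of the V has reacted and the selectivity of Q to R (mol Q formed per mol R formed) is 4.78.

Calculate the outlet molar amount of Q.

Conversion of V: V consumed = 0.852 × 551 = 469.5 mol = 1ξ₁ + 2ξ₂.
Selectivity: 2ξ₁ / (1ξ₂) = 4.78 → ξ₁ = 2.39 ξ₂.
Substitute: (1·2.39 + 2) ξ₂ = 469.5 → ξ₂ = 106.9 mol, ξ₁ = 255.6 mol.
Outlet amounts (n = n₀ + Σ ν·ξ):
  V: 551 − 1(255.6) − 2(106.9) = 81.55
  P: 2420 − 1(255.6) − 2(106.9) = 1951
  Q: 0 + 2(255.6) = 511.2
  R: 0 + 1(106.9) = 106.9

511 mol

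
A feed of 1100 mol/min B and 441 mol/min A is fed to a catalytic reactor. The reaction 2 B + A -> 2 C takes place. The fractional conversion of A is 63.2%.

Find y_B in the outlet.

0.43

A reacted = 0.632 × 441 = 278.7 mol/min; ν_A = −1, so ξ = 278.7/1 = 278.7 mol/min.
Outlet amounts (n = n₀ + ν ξ):
  B: 1100 − 2(278.7) = 542.6
  A: 441 − 1(278.7) = 162.3
  C: 0 + 2(278.7) = 557.4
Total out = 1262 mol/min; y_B = 542.6 / 1262 = 0.4298.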